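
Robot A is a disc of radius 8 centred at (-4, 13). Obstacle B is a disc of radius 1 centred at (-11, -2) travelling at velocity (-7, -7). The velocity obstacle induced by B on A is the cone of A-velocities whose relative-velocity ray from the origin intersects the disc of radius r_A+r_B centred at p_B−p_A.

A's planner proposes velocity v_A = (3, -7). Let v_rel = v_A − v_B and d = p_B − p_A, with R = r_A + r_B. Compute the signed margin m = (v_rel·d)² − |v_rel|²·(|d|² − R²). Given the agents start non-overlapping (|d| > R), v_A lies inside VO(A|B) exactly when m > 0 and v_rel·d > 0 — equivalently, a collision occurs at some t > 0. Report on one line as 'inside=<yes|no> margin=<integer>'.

d = (-7, -15),  |d|² = 274;  R = 8+1 = 9,  c = 274−9² = 193
v_rel = (10, 0),  |v_rel|² = 100;  v_rel·d = (10)·(-7) + (0)·(-15) = -70
100·t² + 140·t + 193 = 0  ⇒  m = (-70)² − 100·193 = -14400
m = -14400 < 0,  v_rel·d = -70 < 0  ⇒  outside

inside=no margin=-14400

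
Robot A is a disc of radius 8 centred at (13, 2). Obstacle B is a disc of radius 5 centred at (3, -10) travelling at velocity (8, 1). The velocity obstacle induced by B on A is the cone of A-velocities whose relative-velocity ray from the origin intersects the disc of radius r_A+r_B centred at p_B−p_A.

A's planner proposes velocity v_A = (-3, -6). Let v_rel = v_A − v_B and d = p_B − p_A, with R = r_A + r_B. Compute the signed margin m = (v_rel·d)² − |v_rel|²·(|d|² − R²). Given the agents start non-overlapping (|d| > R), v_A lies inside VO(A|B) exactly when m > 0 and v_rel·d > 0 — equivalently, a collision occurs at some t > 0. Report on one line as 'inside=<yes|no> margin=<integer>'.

d = (-10, -12),  |d|² = 244;  R = 8+5 = 13,  c = 244−13² = 75
v_rel = (-11, -7),  |v_rel|² = 170;  v_rel·d = (-11)·(-10) + (-7)·(-12) = 194
170·t² − 388·t + 75 = 0  ⇒  m = 194² − 170·75 = 24886
m = 24886 > 0,  v_rel·d = 194 > 0  ⇒  inside

inside=yes margin=24886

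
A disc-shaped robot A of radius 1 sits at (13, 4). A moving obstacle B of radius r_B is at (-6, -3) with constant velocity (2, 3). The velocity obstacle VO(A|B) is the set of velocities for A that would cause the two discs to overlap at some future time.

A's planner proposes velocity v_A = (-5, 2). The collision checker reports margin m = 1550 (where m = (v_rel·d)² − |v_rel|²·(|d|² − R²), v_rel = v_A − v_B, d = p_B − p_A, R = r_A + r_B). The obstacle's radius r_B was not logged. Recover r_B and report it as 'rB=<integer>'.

m = 1550
d = (-19, -7);  v_rel = (-7, -1),  |v_rel|² = 50
v_rel×d = (-7)·(-7) − (-1)·(-19) = 30
since m = R²·50 − 30²:  R² = (900 + 1550) / 50 = 49
R = √49 = 7  ⇒  r_B = 7 − 1 = 6

rB=6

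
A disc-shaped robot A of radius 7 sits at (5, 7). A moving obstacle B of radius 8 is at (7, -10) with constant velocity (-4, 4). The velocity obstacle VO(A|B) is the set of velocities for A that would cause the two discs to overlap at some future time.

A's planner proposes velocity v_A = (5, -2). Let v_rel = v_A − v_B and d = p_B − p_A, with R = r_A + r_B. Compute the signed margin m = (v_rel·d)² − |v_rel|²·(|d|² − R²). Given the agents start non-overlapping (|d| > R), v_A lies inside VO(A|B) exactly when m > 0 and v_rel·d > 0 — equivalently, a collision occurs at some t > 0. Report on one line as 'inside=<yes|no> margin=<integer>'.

d = (2, -17),  |d|² = 293;  R = 7+8 = 15,  c = 293−15² = 68
v_rel = (9, -6),  |v_rel|² = 117;  v_rel·d = (9)·(2) + (-6)·(-17) = 120
117·t² − 240·t + 68 = 0  ⇒  m = 120² − 117·68 = 6444
m = 6444 > 0,  v_rel·d = 120 > 0  ⇒  inside

inside=yes margin=6444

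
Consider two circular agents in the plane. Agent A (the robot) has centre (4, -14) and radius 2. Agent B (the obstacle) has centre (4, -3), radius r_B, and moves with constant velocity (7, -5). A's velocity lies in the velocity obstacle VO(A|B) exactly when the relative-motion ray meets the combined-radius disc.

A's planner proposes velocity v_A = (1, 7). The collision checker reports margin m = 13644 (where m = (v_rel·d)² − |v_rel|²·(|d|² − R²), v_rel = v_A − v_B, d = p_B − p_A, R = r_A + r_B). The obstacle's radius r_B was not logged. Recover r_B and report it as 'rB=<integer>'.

m = 13644
d = (0, 11);  v_rel = (-6, 12),  |v_rel|² = 180
v_rel×d = (-6)·(11) − (12)·(0) = -66
since m = R²·180 − (-66)²:  R² = (4356 + 13644) / 180 = 100
R = √100 = 10  ⇒  r_B = 10 − 2 = 8

rB=8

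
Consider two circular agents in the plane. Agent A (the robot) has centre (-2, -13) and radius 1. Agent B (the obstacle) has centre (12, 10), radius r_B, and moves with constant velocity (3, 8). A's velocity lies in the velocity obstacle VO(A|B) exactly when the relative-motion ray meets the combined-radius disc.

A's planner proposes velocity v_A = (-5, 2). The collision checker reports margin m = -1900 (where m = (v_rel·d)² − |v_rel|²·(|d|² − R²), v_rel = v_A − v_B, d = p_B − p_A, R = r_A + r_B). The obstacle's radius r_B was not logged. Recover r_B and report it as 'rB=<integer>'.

m = -1900
d = (14, 23);  v_rel = (-8, -6),  |v_rel|² = 100
v_rel×d = (-8)·(23) − (-6)·(14) = -100
since m = R²·100 − (-100)²:  R² = (10000 + -1900) / 100 = 81
R = √81 = 9  ⇒  r_B = 9 − 1 = 8

rB=8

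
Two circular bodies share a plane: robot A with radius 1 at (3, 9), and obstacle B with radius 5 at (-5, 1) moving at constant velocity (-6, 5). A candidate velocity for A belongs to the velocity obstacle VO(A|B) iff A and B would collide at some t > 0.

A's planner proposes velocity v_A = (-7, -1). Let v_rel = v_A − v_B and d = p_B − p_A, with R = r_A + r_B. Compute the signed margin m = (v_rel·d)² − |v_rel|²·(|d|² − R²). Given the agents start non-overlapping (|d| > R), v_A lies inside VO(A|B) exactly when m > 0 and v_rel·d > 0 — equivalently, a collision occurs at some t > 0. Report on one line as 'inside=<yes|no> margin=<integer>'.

d = (-8, -8),  |d|² = 128;  R = 1+5 = 6,  c = 128−6² = 92
v_rel = (-1, -6),  |v_rel|² = 37;  v_rel·d = (-1)·(-8) + (-6)·(-8) = 56
37·t² − 112·t + 92 = 0  ⇒  m = 56² − 37·92 = -268
m = -268 < 0,  v_rel·d = 56 > 0  ⇒  outside

inside=no margin=-268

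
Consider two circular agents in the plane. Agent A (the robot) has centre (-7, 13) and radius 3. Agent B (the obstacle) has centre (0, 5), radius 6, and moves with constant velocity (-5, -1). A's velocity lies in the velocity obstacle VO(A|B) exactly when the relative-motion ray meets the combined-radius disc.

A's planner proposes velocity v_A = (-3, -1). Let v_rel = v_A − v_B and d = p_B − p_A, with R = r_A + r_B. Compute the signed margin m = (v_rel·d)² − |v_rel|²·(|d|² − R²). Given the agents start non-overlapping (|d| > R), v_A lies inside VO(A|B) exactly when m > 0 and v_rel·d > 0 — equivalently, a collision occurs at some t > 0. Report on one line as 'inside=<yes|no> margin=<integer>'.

d = (7, -8),  |d|² = 113;  R = 3+6 = 9,  c = 113−9² = 32
v_rel = (2, 0),  |v_rel|² = 4;  v_rel·d = (2)·(7) + (0)·(-8) = 14
4·t² − 28·t + 32 = 0  ⇒  m = 14² − 4·32 = 68
m = 68 > 0,  v_rel·d = 14 > 0  ⇒  inside

inside=yes margin=68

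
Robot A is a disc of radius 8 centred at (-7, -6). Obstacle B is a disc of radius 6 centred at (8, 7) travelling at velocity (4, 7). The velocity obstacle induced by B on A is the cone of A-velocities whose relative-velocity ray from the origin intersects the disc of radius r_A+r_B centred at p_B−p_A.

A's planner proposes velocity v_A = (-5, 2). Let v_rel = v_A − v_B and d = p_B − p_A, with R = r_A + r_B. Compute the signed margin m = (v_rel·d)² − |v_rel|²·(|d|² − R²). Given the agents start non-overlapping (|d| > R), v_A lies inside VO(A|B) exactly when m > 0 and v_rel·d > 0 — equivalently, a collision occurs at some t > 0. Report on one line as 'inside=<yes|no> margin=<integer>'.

d = (15, 13),  |d|² = 394;  R = 8+6 = 14,  c = 394−14² = 198
v_rel = (-9, -5),  |v_rel|² = 106;  v_rel·d = (-9)·(15) + (-5)·(13) = -200
106·t² + 400·t + 198 = 0  ⇒  m = (-200)² − 106·198 = 19012
m = 19012 > 0,  v_rel·d = -200 < 0  ⇒  outside

inside=no margin=19012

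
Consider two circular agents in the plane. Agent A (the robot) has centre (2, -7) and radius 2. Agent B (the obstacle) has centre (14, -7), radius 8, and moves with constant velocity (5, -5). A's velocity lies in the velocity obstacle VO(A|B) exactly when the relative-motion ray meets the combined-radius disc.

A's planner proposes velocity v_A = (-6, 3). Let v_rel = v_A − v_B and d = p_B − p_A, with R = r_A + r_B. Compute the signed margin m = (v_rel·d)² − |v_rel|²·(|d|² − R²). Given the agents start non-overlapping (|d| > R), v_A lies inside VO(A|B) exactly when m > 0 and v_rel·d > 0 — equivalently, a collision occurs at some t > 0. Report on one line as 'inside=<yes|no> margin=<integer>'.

d = (12, 0),  |d|² = 144;  R = 2+8 = 10,  c = 144−10² = 44
v_rel = (-11, 8),  |v_rel|² = 185;  v_rel·d = (-11)·(12) + (8)·(0) = -132
185·t² + 264·t + 44 = 0  ⇒  m = (-132)² − 185·44 = 9284
m = 9284 > 0,  v_rel·d = -132 < 0  ⇒  outside

inside=no margin=9284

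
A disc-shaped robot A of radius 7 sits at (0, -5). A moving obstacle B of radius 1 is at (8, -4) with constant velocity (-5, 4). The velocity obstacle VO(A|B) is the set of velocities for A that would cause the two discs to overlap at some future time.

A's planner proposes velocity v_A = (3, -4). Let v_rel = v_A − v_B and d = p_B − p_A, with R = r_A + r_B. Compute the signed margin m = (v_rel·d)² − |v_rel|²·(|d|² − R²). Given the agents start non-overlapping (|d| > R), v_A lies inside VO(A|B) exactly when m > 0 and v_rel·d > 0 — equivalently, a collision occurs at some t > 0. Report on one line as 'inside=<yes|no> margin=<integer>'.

d = (8, 1),  |d|² = 65;  R = 7+1 = 8,  c = 65−8² = 1
v_rel = (8, -8),  |v_rel|² = 128;  v_rel·d = (8)·(8) + (-8)·(1) = 56
128·t² − 112·t + 1 = 0  ⇒  m = 56² − 128·1 = 3008
m = 3008 > 0,  v_rel·d = 56 > 0  ⇒  inside

inside=yes margin=3008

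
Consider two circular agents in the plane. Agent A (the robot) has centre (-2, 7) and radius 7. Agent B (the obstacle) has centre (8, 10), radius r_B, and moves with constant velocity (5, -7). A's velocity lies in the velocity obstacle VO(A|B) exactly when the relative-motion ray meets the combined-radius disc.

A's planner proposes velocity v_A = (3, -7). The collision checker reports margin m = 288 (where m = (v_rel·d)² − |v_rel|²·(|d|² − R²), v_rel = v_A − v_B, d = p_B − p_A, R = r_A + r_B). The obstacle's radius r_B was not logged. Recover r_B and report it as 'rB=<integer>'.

m = 288
d = (10, 3);  v_rel = (-2, 0),  |v_rel|² = 4
v_rel×d = (-2)·(3) − (0)·(10) = -6
since m = R²·4 − (-6)²:  R² = (36 + 288) / 4 = 81
R = √81 = 9  ⇒  r_B = 9 − 7 = 2

rB=2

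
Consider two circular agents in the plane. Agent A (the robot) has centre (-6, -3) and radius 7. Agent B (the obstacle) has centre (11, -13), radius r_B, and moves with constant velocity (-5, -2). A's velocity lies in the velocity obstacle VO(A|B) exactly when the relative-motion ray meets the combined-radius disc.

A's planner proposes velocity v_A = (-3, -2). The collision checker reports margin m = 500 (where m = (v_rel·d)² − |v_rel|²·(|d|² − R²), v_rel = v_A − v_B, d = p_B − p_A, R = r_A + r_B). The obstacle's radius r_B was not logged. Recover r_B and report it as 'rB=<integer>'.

m = 500
d = (17, -10);  v_rel = (2, 0),  |v_rel|² = 4
v_rel×d = (2)·(-10) − (0)·(17) = -20
since m = R²·4 − (-20)²:  R² = (400 + 500) / 4 = 225
R = √225 = 15  ⇒  r_B = 15 − 7 = 8

rB=8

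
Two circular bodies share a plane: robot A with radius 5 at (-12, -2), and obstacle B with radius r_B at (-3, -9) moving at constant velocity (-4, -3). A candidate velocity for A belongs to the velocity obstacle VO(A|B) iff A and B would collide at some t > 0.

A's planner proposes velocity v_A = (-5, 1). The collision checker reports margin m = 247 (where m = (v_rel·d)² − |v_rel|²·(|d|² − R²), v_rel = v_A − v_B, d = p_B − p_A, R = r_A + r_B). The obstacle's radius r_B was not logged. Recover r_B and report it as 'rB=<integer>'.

m = 247
d = (9, -7);  v_rel = (-1, 4),  |v_rel|² = 17
v_rel×d = (-1)·(-7) − (4)·(9) = -29
since m = R²·17 − (-29)²:  R² = (841 + 247) / 17 = 64
R = √64 = 8  ⇒  r_B = 8 − 5 = 3

rB=3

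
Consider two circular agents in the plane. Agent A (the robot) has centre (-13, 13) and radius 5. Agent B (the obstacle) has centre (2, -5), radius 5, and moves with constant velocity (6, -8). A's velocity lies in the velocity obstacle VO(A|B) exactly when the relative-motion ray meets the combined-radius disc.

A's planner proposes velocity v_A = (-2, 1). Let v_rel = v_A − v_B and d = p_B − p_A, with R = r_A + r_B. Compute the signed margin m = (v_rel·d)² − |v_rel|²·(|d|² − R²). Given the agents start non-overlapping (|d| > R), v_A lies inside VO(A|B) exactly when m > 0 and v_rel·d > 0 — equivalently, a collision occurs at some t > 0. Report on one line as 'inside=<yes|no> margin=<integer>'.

d = (15, -18),  |d|² = 549;  R = 5+5 = 10,  c = 549−10² = 449
v_rel = (-8, 9),  |v_rel|² = 145;  v_rel·d = (-8)·(15) + (9)·(-18) = -282
145·t² + 564·t + 449 = 0  ⇒  m = (-282)² − 145·449 = 14419
m = 14419 > 0,  v_rel·d = -282 < 0  ⇒  outside

inside=no margin=14419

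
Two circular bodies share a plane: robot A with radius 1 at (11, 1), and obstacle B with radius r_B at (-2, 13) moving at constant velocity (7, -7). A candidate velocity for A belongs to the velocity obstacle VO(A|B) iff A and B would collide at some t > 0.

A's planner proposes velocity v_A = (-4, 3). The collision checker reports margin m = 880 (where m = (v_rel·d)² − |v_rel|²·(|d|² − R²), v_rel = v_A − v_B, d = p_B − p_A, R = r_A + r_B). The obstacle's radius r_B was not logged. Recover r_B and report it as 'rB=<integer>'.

m = 880
d = (-13, 12);  v_rel = (-11, 10),  |v_rel|² = 221
v_rel×d = (-11)·(12) − (10)·(-13) = -2
since m = R²·221 − (-2)²:  R² = (4 + 880) / 221 = 4
R = √4 = 2  ⇒  r_B = 2 − 1 = 1

rB=1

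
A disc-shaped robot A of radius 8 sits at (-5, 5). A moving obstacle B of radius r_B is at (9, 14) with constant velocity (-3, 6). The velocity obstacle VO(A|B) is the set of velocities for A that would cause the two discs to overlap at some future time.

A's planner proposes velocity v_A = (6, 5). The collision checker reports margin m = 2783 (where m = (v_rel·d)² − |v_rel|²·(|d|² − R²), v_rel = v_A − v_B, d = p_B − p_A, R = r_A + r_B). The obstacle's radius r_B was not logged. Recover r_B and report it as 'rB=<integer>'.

m = 2783
d = (14, 9);  v_rel = (9, -1),  |v_rel|² = 82
v_rel×d = (9)·(9) − (-1)·(14) = 95
since m = R²·82 − 95²:  R² = (9025 + 2783) / 82 = 144
R = √144 = 12  ⇒  r_B = 12 − 8 = 4

rB=4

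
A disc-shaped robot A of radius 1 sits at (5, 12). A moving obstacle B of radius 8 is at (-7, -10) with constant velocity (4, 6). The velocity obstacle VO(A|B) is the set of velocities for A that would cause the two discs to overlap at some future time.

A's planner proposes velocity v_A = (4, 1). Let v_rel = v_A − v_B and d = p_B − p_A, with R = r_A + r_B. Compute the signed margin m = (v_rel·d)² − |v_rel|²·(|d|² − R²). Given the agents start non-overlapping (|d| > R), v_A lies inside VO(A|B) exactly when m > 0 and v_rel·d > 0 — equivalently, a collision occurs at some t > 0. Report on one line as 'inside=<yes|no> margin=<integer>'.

d = (-12, -22),  |d|² = 628;  R = 1+8 = 9,  c = 628−9² = 547
v_rel = (0, -5),  |v_rel|² = 25;  v_rel·d = (0)·(-12) + (-5)·(-22) = 110
25·t² − 220·t + 547 = 0  ⇒  m = 110² − 25·547 = -1575
m = -1575 < 0,  v_rel·d = 110 > 0  ⇒  outside

inside=no margin=-1575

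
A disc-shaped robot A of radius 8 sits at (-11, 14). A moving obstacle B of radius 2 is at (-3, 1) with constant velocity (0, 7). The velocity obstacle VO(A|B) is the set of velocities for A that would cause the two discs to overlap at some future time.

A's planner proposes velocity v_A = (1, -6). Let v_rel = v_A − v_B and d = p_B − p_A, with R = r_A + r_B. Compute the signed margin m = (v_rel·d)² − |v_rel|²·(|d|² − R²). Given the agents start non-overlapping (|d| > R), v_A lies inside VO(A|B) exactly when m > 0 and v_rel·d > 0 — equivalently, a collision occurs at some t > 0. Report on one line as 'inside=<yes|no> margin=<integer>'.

d = (8, -13),  |d|² = 233;  R = 8+2 = 10,  c = 233−10² = 133
v_rel = (1, -13),  |v_rel|² = 170;  v_rel·d = (1)·(8) + (-13)·(-13) = 177
170·t² − 354·t + 133 = 0  ⇒  m = 177² − 170·133 = 8719
m = 8719 > 0,  v_rel·d = 177 > 0  ⇒  inside

inside=yes margin=8719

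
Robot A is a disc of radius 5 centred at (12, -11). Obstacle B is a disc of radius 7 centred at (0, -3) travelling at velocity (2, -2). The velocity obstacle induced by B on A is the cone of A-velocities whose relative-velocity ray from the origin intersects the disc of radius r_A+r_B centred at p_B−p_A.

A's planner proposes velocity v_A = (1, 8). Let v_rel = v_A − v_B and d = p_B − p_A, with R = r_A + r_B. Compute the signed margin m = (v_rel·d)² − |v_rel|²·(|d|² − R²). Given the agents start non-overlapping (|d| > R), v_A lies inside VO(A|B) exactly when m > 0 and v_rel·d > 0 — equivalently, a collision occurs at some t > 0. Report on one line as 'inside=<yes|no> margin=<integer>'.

d = (-12, 8),  |d|² = 208;  R = 5+7 = 12,  c = 208−12² = 64
v_rel = (-1, 10),  |v_rel|² = 101;  v_rel·d = (-1)·(-12) + (10)·(8) = 92
101·t² − 184·t + 64 = 0  ⇒  m = 92² − 101·64 = 2000
m = 2000 > 0,  v_rel·d = 92 > 0  ⇒  inside

inside=yes margin=2000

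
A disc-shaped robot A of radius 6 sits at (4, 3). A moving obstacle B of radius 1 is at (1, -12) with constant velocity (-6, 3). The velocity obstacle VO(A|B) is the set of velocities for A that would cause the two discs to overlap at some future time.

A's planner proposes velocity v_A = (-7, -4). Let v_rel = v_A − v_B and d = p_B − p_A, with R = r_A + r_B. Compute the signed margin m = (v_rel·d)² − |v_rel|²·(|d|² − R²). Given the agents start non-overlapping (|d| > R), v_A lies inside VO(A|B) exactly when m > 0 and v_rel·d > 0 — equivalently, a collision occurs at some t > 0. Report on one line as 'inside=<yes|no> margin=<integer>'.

d = (-3, -15),  |d|² = 234;  R = 6+1 = 7,  c = 234−7² = 185
v_rel = (-1, -7),  |v_rel|² = 50;  v_rel·d = (-1)·(-3) + (-7)·(-15) = 108
50·t² − 216·t + 185 = 0  ⇒  m = 108² − 50·185 = 2414
m = 2414 > 0,  v_rel·d = 108 > 0  ⇒  inside

inside=yes margin=2414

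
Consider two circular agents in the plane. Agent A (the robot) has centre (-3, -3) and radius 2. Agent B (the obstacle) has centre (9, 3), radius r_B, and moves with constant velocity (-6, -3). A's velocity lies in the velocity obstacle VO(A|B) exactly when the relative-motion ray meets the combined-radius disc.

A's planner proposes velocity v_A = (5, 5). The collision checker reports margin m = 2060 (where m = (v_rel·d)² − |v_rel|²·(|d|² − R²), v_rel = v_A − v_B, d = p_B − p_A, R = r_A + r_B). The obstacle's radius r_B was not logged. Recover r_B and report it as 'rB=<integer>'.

m = 2060
d = (12, 6);  v_rel = (11, 8),  |v_rel|² = 185
v_rel×d = (11)·(6) − (8)·(12) = -30
since m = R²·185 − (-30)²:  R² = (900 + 2060) / 185 = 16
R = √16 = 4  ⇒  r_B = 4 − 2 = 2

rB=2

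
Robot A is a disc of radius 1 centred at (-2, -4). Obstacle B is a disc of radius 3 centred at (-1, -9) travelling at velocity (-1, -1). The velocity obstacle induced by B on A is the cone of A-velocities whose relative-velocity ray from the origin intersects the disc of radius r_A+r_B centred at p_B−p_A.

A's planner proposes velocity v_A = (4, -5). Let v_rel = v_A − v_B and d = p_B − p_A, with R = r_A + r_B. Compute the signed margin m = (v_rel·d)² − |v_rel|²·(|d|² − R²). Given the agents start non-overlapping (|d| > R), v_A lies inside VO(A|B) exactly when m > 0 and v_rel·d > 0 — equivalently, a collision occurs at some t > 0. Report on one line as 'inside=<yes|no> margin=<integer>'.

d = (1, -5),  |d|² = 26;  R = 1+3 = 4,  c = 26−4² = 10
v_rel = (5, -4),  |v_rel|² = 41;  v_rel·d = (5)·(1) + (-4)·(-5) = 25
41·t² − 50·t + 10 = 0  ⇒  m = 25² − 41·10 = 215
m = 215 > 0,  v_rel·d = 25 > 0  ⇒  inside

inside=yes margin=215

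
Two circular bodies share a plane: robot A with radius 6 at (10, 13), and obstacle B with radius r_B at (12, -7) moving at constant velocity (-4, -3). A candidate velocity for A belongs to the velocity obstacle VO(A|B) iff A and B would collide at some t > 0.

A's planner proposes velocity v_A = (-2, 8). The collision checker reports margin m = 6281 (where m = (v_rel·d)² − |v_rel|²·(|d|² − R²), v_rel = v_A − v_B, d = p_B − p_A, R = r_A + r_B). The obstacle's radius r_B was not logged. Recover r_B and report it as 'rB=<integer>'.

m = 6281
d = (2, -20);  v_rel = (2, 11),  |v_rel|² = 125
v_rel×d = (2)·(-20) − (11)·(2) = -62
since m = R²·125 − (-62)²:  R² = (3844 + 6281) / 125 = 81
R = √81 = 9  ⇒  r_B = 9 − 6 = 3

rB=3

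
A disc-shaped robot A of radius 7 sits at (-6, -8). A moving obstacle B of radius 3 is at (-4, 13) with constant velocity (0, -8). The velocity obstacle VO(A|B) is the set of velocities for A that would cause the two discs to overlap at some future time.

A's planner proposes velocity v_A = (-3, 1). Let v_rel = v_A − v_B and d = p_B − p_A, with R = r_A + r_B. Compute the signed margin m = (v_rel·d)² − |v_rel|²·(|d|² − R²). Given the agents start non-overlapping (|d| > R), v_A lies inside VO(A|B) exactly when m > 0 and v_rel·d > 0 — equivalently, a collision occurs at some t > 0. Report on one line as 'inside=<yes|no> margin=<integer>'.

d = (2, 21),  |d|² = 445;  R = 7+3 = 10,  c = 445−10² = 345
v_rel = (-3, 9),  |v_rel|² = 90;  v_rel·d = (-3)·(2) + (9)·(21) = 183
90·t² − 366·t + 345 = 0  ⇒  m = 183² − 90·345 = 2439
m = 2439 > 0,  v_rel·d = 183 > 0  ⇒  inside

inside=yes margin=2439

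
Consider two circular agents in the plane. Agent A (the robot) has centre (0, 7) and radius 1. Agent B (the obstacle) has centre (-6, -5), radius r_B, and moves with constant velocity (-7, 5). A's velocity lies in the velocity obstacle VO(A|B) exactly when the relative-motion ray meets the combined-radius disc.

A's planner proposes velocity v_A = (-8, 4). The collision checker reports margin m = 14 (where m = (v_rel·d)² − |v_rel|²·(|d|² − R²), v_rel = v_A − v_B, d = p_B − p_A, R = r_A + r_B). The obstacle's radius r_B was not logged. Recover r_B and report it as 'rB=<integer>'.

m = 14
d = (-6, -12);  v_rel = (-1, -1),  |v_rel|² = 2
v_rel×d = (-1)·(-12) − (-1)·(-6) = 6
since m = R²·2 − 6²:  R² = (36 + 14) / 2 = 25
R = √25 = 5  ⇒  r_B = 5 − 1 = 4

rB=4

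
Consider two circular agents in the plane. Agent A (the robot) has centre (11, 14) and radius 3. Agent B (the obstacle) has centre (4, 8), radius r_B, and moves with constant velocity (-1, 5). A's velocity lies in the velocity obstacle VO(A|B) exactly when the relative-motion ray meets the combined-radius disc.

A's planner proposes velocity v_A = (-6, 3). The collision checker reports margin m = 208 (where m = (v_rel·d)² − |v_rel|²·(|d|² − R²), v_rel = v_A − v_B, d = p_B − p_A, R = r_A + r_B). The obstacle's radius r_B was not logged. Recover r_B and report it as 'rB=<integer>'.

m = 208
d = (-7, -6);  v_rel = (-5, -2),  |v_rel|² = 29
v_rel×d = (-5)·(-6) − (-2)·(-7) = 16
since m = R²·29 − 16²:  R² = (256 + 208) / 29 = 16
R = √16 = 4  ⇒  r_B = 4 − 3 = 1

rB=1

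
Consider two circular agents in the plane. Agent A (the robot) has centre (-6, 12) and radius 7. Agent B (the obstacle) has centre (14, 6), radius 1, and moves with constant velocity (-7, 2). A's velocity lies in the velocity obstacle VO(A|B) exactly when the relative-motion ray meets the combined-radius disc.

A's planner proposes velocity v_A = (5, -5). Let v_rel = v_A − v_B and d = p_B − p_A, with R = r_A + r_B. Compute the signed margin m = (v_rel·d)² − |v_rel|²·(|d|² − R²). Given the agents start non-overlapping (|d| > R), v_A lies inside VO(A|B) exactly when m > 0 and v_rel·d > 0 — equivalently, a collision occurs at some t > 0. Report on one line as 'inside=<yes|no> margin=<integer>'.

d = (20, -6),  |d|² = 436;  R = 7+1 = 8,  c = 436−8² = 372
v_rel = (12, -7),  |v_rel|² = 193;  v_rel·d = (12)·(20) + (-7)·(-6) = 282
193·t² − 564·t + 372 = 0  ⇒  m = 282² − 193·372 = 7728
m = 7728 > 0,  v_rel·d = 282 > 0  ⇒  inside

inside=yes margin=7728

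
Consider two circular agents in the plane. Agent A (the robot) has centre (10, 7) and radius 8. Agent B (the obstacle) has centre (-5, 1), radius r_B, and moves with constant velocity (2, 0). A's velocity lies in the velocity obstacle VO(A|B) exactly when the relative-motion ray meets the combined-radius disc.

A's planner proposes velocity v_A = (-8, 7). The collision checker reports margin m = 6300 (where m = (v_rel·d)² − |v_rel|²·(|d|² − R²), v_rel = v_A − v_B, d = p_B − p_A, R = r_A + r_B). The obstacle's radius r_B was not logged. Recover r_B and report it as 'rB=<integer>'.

m = 6300
d = (-15, -6);  v_rel = (-10, 7),  |v_rel|² = 149
v_rel×d = (-10)·(-6) − (7)·(-15) = 165
since m = R²·149 − 165²:  R² = (27225 + 6300) / 149 = 225
R = √225 = 15  ⇒  r_B = 15 − 8 = 7

rB=7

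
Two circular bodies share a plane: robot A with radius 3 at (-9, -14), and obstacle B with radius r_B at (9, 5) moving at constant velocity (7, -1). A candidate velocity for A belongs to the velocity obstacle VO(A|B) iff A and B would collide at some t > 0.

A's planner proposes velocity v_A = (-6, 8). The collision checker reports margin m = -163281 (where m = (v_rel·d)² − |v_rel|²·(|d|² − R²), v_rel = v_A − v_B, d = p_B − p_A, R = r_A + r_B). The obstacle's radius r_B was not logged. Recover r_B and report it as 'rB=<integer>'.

m = -163281
d = (18, 19);  v_rel = (-13, 9),  |v_rel|² = 250
v_rel×d = (-13)·(19) − (9)·(18) = -409
since m = R²·250 − (-409)²:  R² = (167281 + -163281) / 250 = 16
R = √16 = 4  ⇒  r_B = 4 − 3 = 1

rB=1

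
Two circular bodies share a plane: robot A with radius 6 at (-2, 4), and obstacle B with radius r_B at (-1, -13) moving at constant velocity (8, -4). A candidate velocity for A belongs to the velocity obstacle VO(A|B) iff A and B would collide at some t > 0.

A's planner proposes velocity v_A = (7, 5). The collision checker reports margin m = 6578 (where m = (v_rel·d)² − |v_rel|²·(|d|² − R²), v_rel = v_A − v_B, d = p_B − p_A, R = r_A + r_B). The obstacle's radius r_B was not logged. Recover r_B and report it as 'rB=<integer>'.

m = 6578
d = (1, -17);  v_rel = (-1, 9),  |v_rel|² = 82
v_rel×d = (-1)·(-17) − (9)·(1) = 8
since m = R²·82 − 8²:  R² = (64 + 6578) / 82 = 81
R = √81 = 9  ⇒  r_B = 9 − 6 = 3

rB=3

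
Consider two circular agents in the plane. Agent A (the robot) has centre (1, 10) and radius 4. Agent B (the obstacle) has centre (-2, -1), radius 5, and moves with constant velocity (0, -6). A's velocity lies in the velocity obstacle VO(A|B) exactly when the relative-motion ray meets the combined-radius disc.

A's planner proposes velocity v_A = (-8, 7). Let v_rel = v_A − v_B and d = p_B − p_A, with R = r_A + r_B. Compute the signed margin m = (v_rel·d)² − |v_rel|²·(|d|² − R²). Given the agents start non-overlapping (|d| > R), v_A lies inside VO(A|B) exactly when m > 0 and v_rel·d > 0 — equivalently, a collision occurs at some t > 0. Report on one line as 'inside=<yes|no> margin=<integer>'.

d = (-3, -11),  |d|² = 130;  R = 4+5 = 9,  c = 130−9² = 49
v_rel = (-8, 13),  |v_rel|² = 233;  v_rel·d = (-8)·(-3) + (13)·(-11) = -119
233·t² + 238·t + 49 = 0  ⇒  m = (-119)² − 233·49 = 2744
m = 2744 > 0,  v_rel·d = -119 < 0  ⇒  outside

inside=no margin=2744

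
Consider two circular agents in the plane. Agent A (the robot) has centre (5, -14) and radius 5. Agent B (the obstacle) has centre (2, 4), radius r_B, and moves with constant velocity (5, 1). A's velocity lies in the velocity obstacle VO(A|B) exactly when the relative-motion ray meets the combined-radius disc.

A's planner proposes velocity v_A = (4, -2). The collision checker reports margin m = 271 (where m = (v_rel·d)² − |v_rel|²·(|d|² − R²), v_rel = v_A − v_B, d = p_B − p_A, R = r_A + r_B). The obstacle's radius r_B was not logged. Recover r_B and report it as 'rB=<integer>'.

m = 271
d = (-3, 18);  v_rel = (-1, -3),  |v_rel|² = 10
v_rel×d = (-1)·(18) − (-3)·(-3) = -27
since m = R²·10 − (-27)²:  R² = (729 + 271) / 10 = 100
R = √100 = 10  ⇒  r_B = 10 − 5 = 5

rB=5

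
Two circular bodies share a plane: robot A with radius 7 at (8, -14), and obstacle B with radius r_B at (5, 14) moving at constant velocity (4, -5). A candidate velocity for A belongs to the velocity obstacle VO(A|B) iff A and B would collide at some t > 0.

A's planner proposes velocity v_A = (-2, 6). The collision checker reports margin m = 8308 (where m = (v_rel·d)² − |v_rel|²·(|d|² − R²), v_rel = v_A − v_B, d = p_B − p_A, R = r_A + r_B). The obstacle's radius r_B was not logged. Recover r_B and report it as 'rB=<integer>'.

m = 8308
d = (-3, 28);  v_rel = (-6, 11),  |v_rel|² = 157
v_rel×d = (-6)·(28) − (11)·(-3) = -135
since m = R²·157 − (-135)²:  R² = (18225 + 8308) / 157 = 169
R = √169 = 13  ⇒  r_B = 13 − 7 = 6

rB=6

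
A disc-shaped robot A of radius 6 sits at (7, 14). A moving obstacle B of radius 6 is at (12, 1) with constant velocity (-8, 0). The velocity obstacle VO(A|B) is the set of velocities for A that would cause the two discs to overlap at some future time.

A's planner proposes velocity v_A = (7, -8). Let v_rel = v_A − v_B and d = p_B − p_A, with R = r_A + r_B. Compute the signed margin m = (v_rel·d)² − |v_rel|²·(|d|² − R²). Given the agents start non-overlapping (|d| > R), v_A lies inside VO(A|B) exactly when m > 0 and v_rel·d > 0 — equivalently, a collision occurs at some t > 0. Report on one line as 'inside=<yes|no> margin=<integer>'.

d = (5, -13),  |d|² = 194;  R = 6+6 = 12,  c = 194−12² = 50
v_rel = (15, -8),  |v_rel|² = 289;  v_rel·d = (15)·(5) + (-8)·(-13) = 179
289·t² − 358·t + 50 = 0  ⇒  m = 179² − 289·50 = 17591
m = 17591 > 0,  v_rel·d = 179 > 0  ⇒  inside

inside=yes margin=17591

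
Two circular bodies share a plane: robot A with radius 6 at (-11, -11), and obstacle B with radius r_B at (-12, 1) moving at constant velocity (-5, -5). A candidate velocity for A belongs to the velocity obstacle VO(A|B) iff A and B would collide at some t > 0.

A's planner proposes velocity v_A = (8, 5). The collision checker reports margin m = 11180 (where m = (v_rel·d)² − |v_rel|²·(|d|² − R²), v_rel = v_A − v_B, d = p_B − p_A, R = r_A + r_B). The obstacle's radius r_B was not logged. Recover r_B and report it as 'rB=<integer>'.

m = 11180
d = (-1, 12);  v_rel = (13, 10),  |v_rel|² = 269
v_rel×d = (13)·(12) − (10)·(-1) = 166
since m = R²·269 − 166²:  R² = (27556 + 11180) / 269 = 144
R = √144 = 12  ⇒  r_B = 12 − 6 = 6

rB=6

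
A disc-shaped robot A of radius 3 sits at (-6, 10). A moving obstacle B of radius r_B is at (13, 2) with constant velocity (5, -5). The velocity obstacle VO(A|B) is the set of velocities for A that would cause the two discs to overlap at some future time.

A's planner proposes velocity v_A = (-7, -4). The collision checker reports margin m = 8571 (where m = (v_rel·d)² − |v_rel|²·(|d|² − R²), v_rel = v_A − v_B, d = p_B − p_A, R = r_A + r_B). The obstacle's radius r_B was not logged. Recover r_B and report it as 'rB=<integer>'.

m = 8571
d = (19, -8);  v_rel = (-12, 1),  |v_rel|² = 145
v_rel×d = (-12)·(-8) − (1)·(19) = 77
since m = R²·145 − 77²:  R² = (5929 + 8571) / 145 = 100
R = √100 = 10  ⇒  r_B = 10 − 3 = 7

rB=7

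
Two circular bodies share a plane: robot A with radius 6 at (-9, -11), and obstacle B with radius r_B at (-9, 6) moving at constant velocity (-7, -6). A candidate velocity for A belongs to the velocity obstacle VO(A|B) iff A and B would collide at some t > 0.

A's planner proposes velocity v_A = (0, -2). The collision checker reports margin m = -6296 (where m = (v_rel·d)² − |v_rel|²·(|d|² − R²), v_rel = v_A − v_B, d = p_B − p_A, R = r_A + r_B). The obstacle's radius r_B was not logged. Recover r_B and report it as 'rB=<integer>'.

m = -6296
d = (0, 17);  v_rel = (7, 4),  |v_rel|² = 65
v_rel×d = (7)·(17) − (4)·(0) = 119
since m = R²·65 − 119²:  R² = (14161 + -6296) / 65 = 121
R = √121 = 11  ⇒  r_B = 11 − 6 = 5

rB=5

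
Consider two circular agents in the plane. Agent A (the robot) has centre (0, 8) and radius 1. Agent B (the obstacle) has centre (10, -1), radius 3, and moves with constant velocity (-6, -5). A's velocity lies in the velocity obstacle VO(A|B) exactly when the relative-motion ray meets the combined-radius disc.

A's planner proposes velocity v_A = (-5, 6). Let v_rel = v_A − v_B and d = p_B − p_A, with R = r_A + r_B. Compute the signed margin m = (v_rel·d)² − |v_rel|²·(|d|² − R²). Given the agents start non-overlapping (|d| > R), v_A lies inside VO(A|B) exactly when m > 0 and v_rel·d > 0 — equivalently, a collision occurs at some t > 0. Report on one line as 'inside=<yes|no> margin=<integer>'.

d = (10, -9),  |d|² = 181;  R = 1+3 = 4,  c = 181−4² = 165
v_rel = (1, 11),  |v_rel|² = 122;  v_rel·d = (1)·(10) + (11)·(-9) = -89
122·t² + 178·t + 165 = 0  ⇒  m = (-89)² − 122·165 = -12209
m = -12209 < 0,  v_rel·d = -89 < 0  ⇒  outside

inside=no margin=-12209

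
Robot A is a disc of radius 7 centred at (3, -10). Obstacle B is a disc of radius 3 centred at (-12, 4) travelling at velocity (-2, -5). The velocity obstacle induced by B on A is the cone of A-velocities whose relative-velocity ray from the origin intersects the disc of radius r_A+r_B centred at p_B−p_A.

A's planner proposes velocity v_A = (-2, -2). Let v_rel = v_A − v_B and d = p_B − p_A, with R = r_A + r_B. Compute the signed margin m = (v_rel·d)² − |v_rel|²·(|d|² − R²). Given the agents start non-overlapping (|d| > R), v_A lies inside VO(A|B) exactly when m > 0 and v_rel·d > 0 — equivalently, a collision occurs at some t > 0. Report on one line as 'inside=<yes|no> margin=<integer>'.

d = (-15, 14),  |d|² = 421;  R = 7+3 = 10,  c = 421−10² = 321
v_rel = (0, 3),  |v_rel|² = 9;  v_rel·d = (0)·(-15) + (3)·(14) = 42
9·t² − 84·t + 321 = 0  ⇒  m = 42² − 9·321 = -1125
m = -1125 < 0,  v_rel·d = 42 > 0  ⇒  outside

inside=no margin=-1125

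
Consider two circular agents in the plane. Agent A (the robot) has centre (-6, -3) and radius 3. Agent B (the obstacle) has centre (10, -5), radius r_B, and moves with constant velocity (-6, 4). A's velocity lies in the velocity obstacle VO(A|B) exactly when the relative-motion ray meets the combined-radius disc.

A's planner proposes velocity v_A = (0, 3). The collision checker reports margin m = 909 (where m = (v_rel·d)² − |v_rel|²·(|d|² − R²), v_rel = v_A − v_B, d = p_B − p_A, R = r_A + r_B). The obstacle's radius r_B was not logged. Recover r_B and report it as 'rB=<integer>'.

m = 909
d = (16, -2);  v_rel = (6, -1),  |v_rel|² = 37
v_rel×d = (6)·(-2) − (-1)·(16) = 4
since m = R²·37 − 4²:  R² = (16 + 909) / 37 = 25
R = √25 = 5  ⇒  r_B = 5 − 3 = 2

rB=2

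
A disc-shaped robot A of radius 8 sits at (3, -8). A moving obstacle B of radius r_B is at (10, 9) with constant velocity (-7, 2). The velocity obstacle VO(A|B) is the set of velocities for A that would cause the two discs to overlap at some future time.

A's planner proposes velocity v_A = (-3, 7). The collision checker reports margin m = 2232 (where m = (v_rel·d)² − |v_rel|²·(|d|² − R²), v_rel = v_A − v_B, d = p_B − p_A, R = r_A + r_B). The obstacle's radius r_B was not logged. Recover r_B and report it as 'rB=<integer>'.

m = 2232
d = (7, 17);  v_rel = (4, 5),  |v_rel|² = 41
v_rel×d = (4)·(17) − (5)·(7) = 33
since m = R²·41 − 33²:  R² = (1089 + 2232) / 41 = 81
R = √81 = 9  ⇒  r_B = 9 − 8 = 1

rB=1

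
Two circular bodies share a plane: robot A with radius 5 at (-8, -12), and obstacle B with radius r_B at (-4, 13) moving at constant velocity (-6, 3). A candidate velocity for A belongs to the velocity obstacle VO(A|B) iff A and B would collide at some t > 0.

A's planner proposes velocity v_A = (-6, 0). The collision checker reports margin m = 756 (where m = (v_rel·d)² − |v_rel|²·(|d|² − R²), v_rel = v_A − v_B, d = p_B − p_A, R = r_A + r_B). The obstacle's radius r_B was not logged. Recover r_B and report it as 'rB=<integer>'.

m = 756
d = (4, 25);  v_rel = (0, -3),  |v_rel|² = 9
v_rel×d = (0)·(25) − (-3)·(4) = 12
since m = R²·9 − 12²:  R² = (144 + 756) / 9 = 100
R = √100 = 10  ⇒  r_B = 10 − 5 = 5

rB=5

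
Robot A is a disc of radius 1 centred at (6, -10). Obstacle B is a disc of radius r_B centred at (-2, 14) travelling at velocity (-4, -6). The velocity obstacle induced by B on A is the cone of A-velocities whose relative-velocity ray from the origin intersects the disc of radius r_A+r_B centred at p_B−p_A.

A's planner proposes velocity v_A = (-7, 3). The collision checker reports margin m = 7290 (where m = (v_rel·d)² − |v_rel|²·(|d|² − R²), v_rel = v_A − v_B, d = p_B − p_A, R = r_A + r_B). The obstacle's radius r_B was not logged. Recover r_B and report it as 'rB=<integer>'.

m = 7290
d = (-8, 24);  v_rel = (-3, 9),  |v_rel|² = 90
v_rel×d = (-3)·(24) − (9)·(-8) = 0
since m = R²·90 − 0²:  R² = (0 + 7290) / 90 = 81
R = √81 = 9  ⇒  r_B = 9 − 1 = 8

rB=8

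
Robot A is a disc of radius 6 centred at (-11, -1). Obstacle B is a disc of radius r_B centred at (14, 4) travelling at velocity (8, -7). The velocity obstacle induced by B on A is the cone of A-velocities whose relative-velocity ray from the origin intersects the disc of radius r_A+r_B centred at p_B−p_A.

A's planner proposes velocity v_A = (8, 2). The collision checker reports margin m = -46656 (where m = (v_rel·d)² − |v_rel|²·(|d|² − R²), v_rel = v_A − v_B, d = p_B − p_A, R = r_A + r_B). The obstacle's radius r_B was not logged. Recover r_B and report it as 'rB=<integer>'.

m = -46656
d = (25, 5);  v_rel = (0, 9),  |v_rel|² = 81
v_rel×d = (0)·(5) − (9)·(25) = -225
since m = R²·81 − (-225)²:  R² = (50625 + -46656) / 81 = 49
R = √49 = 7  ⇒  r_B = 7 − 6 = 1

rB=1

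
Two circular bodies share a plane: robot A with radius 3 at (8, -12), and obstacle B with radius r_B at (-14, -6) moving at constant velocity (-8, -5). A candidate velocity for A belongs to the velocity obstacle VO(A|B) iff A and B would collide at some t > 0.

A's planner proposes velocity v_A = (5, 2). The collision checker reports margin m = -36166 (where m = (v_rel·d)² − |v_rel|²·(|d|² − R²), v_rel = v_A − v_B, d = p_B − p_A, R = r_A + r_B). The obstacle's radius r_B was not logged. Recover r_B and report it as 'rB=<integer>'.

m = -36166
d = (-22, 6);  v_rel = (13, 7),  |v_rel|² = 218
v_rel×d = (13)·(6) − (7)·(-22) = 232
since m = R²·218 − 232²:  R² = (53824 + -36166) / 218 = 81
R = √81 = 9  ⇒  r_B = 9 − 3 = 6

rB=6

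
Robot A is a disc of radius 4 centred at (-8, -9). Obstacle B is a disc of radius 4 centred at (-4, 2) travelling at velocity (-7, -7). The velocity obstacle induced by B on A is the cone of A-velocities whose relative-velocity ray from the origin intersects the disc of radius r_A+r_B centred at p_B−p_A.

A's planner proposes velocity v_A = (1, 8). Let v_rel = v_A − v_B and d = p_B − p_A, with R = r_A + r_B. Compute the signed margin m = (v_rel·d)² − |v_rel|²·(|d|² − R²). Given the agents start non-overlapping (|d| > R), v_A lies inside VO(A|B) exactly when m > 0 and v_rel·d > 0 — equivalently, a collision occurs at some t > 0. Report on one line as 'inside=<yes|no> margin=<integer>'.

d = (4, 11),  |d|² = 137;  R = 4+4 = 8,  c = 137−8² = 73
v_rel = (8, 15),  |v_rel|² = 289;  v_rel·d = (8)·(4) + (15)·(11) = 197
289·t² − 394·t + 73 = 0  ⇒  m = 197² − 289·73 = 17712
m = 17712 > 0,  v_rel·d = 197 > 0  ⇒  inside

inside=yes margin=17712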